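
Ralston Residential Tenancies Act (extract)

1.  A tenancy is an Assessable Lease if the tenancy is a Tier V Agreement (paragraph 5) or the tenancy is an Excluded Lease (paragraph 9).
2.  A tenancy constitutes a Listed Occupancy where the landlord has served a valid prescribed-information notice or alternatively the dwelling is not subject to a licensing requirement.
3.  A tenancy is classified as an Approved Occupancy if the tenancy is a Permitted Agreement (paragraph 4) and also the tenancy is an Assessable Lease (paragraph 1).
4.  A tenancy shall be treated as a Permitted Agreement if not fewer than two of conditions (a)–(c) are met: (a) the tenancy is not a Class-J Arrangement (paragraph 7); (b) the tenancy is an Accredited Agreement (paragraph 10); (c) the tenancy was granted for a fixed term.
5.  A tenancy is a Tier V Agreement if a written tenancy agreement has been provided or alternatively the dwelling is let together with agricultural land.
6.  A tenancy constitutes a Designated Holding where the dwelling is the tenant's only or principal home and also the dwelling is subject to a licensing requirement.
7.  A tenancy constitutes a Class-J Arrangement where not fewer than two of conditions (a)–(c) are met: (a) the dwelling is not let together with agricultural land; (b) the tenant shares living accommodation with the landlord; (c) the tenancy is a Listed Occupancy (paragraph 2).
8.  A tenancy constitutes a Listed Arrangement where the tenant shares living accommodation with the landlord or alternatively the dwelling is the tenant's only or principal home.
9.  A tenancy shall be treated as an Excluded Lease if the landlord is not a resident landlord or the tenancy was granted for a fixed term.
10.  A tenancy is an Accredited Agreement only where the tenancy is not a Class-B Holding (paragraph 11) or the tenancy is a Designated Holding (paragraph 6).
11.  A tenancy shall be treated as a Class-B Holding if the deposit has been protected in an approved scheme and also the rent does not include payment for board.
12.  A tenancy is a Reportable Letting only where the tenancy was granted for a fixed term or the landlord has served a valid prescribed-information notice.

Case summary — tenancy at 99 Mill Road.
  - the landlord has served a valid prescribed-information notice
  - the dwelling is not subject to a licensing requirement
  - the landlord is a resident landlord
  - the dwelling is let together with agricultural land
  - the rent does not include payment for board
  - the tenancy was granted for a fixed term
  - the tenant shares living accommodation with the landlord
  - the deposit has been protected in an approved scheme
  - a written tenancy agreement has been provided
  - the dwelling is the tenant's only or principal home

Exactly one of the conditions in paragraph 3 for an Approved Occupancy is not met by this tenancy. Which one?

paragraph 2 — Listed Occupancy: [the landlord has served a valid prescribed-information notice? yes] OR [the dwelling is not subject to a licensing requirement? yes] → satisfied.
paragraph 7 — Class-J Arrangement: the dwelling is not let together with agricultural land? no; the tenant shares living accommodation with the landlord? yes; Listed Occupancy (paragraph 2)? yes — 2 of 3 hold (need ≥2) → satisfied.
paragraph 11 — Class-B Holding: [the deposit has been protected in an approved scheme? yes] AND [the rent does not include payment for board? yes] → satisfied.
paragraph 6 — Designated Holding: [the dwelling is the tenant's only or principal home? yes] AND [the dwelling is subject to a licensing requirement? no] → not satisfied.
paragraph 10 — Accredited Agreement: [not a Class-B Holding (paragraph 11)? no] OR [Designated Holding (paragraph 6)? no] → not satisfied.
paragraph 4 — Permitted Agreement: not a Class-J Arrangement (paragraph 7)? no; Accredited Agreement (paragraph 10)? no; the tenancy was granted for a fixed term? yes — 1 of 3 hold (need ≥2) → not satisfied.
paragraph 5 — Tier V Agreement: [a written tenancy agreement has been provided? yes] OR [the dwelling is let together with agricultural land? yes] → satisfied.
paragraph 9 — Excluded Lease: [the landlord is not a resident landlord? no] OR [the tenancy was granted for a fixed term? yes] → satisfied.
paragraph 1 — Assessable Lease: [Tier V Agreement (paragraph 5)? yes] OR [Excluded Lease (paragraph 9)? yes] → satisfied.
paragraph 3 — Approved Occupancy: [Permitted Agreement (paragraph 4)? no] AND [Assessable Lease (paragraph 1)? yes] → not satisfied.

Permitted Agreement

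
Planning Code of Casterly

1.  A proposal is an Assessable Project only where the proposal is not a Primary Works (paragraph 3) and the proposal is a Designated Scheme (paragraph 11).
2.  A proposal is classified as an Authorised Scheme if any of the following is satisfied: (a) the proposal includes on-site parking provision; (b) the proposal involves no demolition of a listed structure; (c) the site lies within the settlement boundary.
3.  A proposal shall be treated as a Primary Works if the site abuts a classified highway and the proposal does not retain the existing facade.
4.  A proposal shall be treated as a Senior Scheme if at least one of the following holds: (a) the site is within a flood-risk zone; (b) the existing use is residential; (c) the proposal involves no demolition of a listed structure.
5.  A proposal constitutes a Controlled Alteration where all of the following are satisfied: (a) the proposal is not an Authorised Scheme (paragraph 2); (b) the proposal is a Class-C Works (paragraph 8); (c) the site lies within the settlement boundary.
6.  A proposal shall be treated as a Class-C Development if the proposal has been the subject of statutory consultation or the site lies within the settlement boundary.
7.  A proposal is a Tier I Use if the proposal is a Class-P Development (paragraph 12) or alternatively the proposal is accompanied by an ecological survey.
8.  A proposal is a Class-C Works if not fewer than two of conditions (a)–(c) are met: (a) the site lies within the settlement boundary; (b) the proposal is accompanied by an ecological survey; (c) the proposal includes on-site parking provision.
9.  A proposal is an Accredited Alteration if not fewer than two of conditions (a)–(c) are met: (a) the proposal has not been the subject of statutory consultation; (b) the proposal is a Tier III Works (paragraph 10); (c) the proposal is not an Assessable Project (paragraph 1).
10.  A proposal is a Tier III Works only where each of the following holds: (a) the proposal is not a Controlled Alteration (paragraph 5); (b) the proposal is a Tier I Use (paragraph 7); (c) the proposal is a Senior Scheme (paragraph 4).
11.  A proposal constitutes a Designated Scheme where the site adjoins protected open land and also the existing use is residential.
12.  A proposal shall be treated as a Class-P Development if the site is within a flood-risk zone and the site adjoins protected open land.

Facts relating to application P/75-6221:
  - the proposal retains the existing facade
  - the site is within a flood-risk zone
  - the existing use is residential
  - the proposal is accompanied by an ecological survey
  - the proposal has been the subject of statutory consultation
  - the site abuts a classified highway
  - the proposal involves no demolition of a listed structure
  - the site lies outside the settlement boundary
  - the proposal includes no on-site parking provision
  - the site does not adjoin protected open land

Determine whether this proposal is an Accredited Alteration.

Yes

paragraph 2 — Authorised Scheme: [the proposal includes on-site parking provision? no] OR [the proposal involves no demolition of a listed structure? yes] OR [the site lies within the settlement boundary? no] → satisfied.
paragraph 8 — Class-C Works: the site lies within the settlement boundary? no; the proposal is accompanied by an ecological survey? yes; the proposal includes on-site parking provision? no — 1 of 3 hold (need ≥2) → not satisfied.
paragraph 5 — Controlled Alteration: [not an Authorised Scheme (paragraph 2)? no] AND [Class-C Works (paragraph 8)? no] AND [the site lies within the settlement boundary? no] → not satisfied.
paragraph 12 — Class-P Development: [the site is within a flood-risk zone? yes] AND [the site adjoins protected open land? no] → not satisfied.
paragraph 7 — Tier I Use: [Class-P Development (paragraph 12)? no] OR [the proposal is accompanied by an ecological survey? yes] → satisfied.
paragraph 4 — Senior Scheme: [the site is within a flood-risk zone? yes] OR [the existing use is residential? yes] OR [the proposal involves no demolition of a listed structure? yes] → satisfied.
paragraph 10 — Tier III Works: [not a Controlled Alteration (paragraph 5)? yes] AND [Tier I Use (paragraph 7)? yes] AND [Senior Scheme (paragraph 4)? yes] → satisfied.
paragraph 3 — Primary Works: [the site abuts a classified highway? yes] AND [the proposal does not retain the existing facade? no] → not satisfied.
paragraph 11 — Designated Scheme: [the site adjoins protected open land? no] AND [the existing use is residential? yes] → not satisfied.
paragraph 1 — Assessable Project: [not a Primary Works (paragraph 3)? yes] AND [Designated Scheme (paragraph 11)? no] → not satisfied.
paragraph 9 — Accredited Alteration: the proposal has not been the subject of statutory consultation? no; Tier III Works (paragraph 10)? yes; not an Assessable Project (paragraph 1)? yes — 2 of 3 hold (need ≥2) → satisfied.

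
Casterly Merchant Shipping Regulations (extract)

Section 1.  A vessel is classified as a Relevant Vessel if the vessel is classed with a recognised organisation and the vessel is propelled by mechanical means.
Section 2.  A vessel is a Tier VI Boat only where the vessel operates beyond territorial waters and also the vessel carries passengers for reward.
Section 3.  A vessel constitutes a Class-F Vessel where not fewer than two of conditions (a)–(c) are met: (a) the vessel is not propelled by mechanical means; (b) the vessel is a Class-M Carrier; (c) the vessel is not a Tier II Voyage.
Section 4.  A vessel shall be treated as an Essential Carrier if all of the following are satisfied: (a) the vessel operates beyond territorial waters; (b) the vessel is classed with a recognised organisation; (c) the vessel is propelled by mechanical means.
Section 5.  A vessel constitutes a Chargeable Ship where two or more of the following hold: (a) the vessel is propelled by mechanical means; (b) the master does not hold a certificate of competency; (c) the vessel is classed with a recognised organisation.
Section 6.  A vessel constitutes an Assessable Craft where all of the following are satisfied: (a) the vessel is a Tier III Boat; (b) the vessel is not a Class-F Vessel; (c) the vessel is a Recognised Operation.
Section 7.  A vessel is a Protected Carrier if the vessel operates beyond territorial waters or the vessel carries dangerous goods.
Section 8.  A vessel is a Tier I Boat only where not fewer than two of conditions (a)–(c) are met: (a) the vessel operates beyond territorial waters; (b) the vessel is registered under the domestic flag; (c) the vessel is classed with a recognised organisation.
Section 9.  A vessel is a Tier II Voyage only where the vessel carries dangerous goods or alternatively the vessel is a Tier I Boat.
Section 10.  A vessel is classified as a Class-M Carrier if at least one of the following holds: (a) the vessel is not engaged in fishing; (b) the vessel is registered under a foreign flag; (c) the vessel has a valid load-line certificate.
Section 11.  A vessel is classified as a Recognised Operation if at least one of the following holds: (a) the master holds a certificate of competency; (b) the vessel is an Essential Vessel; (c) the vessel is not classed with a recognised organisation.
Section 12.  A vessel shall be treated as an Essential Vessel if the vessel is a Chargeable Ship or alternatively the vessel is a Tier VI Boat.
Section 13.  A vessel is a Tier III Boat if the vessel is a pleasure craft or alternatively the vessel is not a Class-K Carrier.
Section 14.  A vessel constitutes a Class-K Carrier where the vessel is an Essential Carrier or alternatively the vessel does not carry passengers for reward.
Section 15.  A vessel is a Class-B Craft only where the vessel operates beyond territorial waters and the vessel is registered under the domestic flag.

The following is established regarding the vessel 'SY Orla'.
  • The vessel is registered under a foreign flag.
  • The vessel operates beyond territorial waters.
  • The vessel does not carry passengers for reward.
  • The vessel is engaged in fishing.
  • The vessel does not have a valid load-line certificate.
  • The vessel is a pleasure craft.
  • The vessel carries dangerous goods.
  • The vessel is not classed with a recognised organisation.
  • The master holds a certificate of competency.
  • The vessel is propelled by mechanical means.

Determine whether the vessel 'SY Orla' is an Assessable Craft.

Under section 4: the vessel operates beyond territorial waters? yes; and the vessel is classed with a recognised organisation? no; and the vessel is propelled by mechanical means? yes. So the vessel is not an Essential Carrier.
Under section 14: Essential Carrier (section 4)? no; or the vessel does not carry passengers for reward? yes. So the vessel is a Class-K Carrier.
Under section 13: the vessel is a pleasure craft? yes; or not a Class-K Carrier (section 14)? no. So the vessel is a Tier III Boat.
Under section 10: the vessel is not engaged in fishing? no; or the vessel is registered under a foreign flag? yes; or the vessel has a valid load-line certificate? no. So the vessel is a Class-M Carrier.
Under section 8: the vessel operates beyond territorial waters? yes; the vessel is registered under the domestic flag? no; the vessel is classed with a recognised organisation? no — 1 of 3 hold (need ≥2) → not satisfied.
Under section 9: the vessel carries dangerous goods? yes; or Tier I Boat (section 8)? no. So the vessel is a Tier II Voyage.
Under section 3: the vessel is not propelled by mechanical means? no; Class-M Carrier (section 10)? yes; not a Tier II Voyage (section 9)? no — 1 of 3 hold (need ≥2) → not satisfied.
Under section 5: the vessel is propelled by mechanical means? yes; the master does not hold a certificate of competency? no; the vessel is classed with a recognised organisation? no — 1 of 3 hold (need ≥2) → not satisfied.
Under section 2: the vessel operates beyond territorial waters? yes; and the vessel carries passengers for reward? no. So the vessel is not a Tier VI Boat.
Under section 12: Chargeable Ship (section 5)? no; or Tier VI Boat (section 2)? no. So the vessel is not an Essential Vessel.
Under section 11: the master holds a certificate of competency? yes; or Essential Vessel (section 12)? no; or the vessel is not classed with a recognised organisation? yes. So the vessel is a Recognised Operation.
Under section 6: Tier III Boat (section 13)? yes; and not a Class-F Vessel (section 3)? yes; and Recognised Operation (section 11)? yes. So the vessel is an Assessable Craft.

Yes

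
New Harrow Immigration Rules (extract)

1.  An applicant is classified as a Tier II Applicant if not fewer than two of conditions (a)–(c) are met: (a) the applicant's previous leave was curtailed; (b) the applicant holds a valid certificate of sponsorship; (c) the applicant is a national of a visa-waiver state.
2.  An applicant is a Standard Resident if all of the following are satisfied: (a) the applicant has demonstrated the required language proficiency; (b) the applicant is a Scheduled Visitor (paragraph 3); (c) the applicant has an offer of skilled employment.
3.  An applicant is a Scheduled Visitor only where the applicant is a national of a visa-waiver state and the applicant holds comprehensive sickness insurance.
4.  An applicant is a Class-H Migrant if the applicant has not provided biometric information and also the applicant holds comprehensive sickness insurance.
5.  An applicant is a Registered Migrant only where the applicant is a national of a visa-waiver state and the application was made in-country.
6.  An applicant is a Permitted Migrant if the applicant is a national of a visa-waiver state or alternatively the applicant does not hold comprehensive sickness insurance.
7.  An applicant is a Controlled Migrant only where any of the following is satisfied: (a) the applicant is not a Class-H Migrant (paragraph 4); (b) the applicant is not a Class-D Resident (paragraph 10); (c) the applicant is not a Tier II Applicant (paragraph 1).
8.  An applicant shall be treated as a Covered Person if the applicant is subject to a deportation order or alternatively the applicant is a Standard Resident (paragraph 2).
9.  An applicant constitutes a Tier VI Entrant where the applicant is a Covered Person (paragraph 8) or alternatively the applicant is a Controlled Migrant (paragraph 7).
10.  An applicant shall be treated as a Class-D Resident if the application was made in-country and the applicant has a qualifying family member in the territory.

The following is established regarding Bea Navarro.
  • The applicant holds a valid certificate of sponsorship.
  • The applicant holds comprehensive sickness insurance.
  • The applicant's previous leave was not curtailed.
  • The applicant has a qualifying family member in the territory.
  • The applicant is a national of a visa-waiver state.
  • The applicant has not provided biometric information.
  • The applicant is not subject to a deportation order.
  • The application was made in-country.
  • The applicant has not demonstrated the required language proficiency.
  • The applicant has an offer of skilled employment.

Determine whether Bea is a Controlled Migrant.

Under paragraph 4: the applicant has not provided biometric information? yes; and the applicant holds comprehensive sickness insurance? yes. So the applicant is a Class-H Migrant.
Under paragraph 10: the application was made in-country? yes; and the applicant has a qualifying family member in the territory? yes. So the applicant is a Class-D Resident.
Under paragraph 1: the applicant's previous leave was curtailed? no; the applicant holds a valid certificate of sponsorship? yes; the applicant is a national of a visa-waiver state? yes — 2 of 3 hold (need ≥2) → satisfied.
Under paragraph 7: not a Class-H Migrant (paragraph 4)? no; or not a Class-D Resident (paragraph 10)? no; or not a Tier II Applicant (paragraph 1)? no. So the applicant is not a Controlled Migrant.

No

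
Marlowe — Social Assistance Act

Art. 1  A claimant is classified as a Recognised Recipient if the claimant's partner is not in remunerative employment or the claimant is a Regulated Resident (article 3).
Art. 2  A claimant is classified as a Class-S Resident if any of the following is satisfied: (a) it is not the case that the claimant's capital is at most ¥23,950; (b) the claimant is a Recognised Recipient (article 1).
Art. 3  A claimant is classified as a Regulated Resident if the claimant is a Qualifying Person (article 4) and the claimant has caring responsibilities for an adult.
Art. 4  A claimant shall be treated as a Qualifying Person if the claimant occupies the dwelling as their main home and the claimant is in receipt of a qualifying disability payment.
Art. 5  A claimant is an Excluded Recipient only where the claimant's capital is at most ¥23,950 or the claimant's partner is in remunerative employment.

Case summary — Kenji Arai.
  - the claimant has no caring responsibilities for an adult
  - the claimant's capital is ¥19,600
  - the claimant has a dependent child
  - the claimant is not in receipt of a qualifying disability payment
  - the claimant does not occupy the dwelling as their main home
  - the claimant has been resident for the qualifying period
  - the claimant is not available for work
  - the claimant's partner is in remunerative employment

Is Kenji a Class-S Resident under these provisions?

No

article 4 — Qualifying Person: [the claimant occupies the dwelling as their main home? no] AND [the claimant is in receipt of a qualifying disability payment? no] → not satisfied.
article 3 — Regulated Resident: [Qualifying Person (article 4)? no] AND [the claimant has caring responsibilities for an adult? no] → not satisfied.
article 1 — Recognised Recipient: [the claimant's partner is not in remunerative employment? no] OR [Regulated Resident (article 3)? no] → not satisfied.
article 2 — Class-S Resident: [claimant's capital: ¥19,600 ≤ ¥23,950? yes, so negated condition no] OR [Recognised Recipient (article 1)? no] → not satisfied.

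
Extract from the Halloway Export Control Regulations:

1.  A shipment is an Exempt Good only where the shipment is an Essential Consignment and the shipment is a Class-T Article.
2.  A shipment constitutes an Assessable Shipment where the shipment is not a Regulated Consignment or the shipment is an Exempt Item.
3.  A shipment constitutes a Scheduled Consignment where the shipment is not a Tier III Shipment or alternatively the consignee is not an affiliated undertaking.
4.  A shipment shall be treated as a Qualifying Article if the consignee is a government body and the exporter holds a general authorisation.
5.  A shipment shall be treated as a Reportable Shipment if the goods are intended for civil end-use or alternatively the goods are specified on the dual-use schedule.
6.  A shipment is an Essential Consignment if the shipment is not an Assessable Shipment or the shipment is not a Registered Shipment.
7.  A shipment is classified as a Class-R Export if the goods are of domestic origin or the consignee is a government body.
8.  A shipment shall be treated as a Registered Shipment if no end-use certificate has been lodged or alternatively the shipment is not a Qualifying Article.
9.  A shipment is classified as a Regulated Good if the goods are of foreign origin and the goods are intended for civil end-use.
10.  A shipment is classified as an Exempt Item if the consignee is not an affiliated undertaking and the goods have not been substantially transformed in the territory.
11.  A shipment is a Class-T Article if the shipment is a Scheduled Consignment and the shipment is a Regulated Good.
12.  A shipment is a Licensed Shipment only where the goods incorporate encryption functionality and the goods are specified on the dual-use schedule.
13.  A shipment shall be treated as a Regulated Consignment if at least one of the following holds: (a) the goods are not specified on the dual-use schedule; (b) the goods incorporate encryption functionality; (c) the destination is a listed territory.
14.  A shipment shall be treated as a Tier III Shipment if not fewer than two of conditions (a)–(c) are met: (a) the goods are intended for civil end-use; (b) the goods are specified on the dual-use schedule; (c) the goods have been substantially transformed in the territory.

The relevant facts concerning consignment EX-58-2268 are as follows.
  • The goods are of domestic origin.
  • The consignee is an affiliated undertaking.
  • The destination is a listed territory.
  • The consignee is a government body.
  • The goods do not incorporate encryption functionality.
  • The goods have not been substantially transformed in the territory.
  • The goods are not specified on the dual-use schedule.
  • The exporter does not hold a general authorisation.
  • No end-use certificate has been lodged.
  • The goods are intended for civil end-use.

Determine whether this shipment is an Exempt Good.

No

paragraph 13 — Regulated Consignment: [the goods are not specified on the dual-use schedule? yes] OR [the goods incorporate encryption functionality? no] OR [the destination is a listed territory? yes] → satisfied.
paragraph 10 — Exempt Item: [the consignee is not an affiliated undertaking? no] AND [the goods have not been substantially transformed in the territory? yes] → not satisfied.
paragraph 2 — Assessable Shipment: [not a Regulated Consignment (paragraph 13)? no] OR [Exempt Item (paragraph 10)? no] → not satisfied.
paragraph 4 — Qualifying Article: [the consignee is a government body? yes] AND [the exporter holds a general authorisation? no] → not satisfied.
paragraph 8 — Registered Shipment: [no end-use certificate has been lodged? yes] OR [not a Qualifying Article (paragraph 4)? yes] → satisfied.
paragraph 6 — Essential Consignment: [not an Assessable Shipment (paragraph 2)? yes] OR [not a Registered Shipment (paragraph 8)? no] → satisfied.
paragraph 14 — Tier III Shipment: the goods are intended for civil end-use? yes; the goods are specified on the dual-use schedule? no; the goods have been substantially transformed in the territory? no — 1 of 3 hold (need ≥2) → not satisfied.
paragraph 3 — Scheduled Consignment: [not a Tier III Shipment (paragraph 14)? yes] OR [the consignee is not an affiliated undertaking? no] → satisfied.
paragraph 9 — Regulated Good: [the goods are of foreign origin? no] AND [the goods are intended for civil end-use? yes] → not satisfied.
paragraph 11 — Class-T Article: [Scheduled Consignment (paragraph 3)? yes] AND [Regulated Good (paragraph 9)? no] → not satisfied.
paragraph 1 — Exempt Good: [Essential Consignment (paragraph 6)? yes] AND [Class-T Article (paragraph 11)? no] → not satisfied.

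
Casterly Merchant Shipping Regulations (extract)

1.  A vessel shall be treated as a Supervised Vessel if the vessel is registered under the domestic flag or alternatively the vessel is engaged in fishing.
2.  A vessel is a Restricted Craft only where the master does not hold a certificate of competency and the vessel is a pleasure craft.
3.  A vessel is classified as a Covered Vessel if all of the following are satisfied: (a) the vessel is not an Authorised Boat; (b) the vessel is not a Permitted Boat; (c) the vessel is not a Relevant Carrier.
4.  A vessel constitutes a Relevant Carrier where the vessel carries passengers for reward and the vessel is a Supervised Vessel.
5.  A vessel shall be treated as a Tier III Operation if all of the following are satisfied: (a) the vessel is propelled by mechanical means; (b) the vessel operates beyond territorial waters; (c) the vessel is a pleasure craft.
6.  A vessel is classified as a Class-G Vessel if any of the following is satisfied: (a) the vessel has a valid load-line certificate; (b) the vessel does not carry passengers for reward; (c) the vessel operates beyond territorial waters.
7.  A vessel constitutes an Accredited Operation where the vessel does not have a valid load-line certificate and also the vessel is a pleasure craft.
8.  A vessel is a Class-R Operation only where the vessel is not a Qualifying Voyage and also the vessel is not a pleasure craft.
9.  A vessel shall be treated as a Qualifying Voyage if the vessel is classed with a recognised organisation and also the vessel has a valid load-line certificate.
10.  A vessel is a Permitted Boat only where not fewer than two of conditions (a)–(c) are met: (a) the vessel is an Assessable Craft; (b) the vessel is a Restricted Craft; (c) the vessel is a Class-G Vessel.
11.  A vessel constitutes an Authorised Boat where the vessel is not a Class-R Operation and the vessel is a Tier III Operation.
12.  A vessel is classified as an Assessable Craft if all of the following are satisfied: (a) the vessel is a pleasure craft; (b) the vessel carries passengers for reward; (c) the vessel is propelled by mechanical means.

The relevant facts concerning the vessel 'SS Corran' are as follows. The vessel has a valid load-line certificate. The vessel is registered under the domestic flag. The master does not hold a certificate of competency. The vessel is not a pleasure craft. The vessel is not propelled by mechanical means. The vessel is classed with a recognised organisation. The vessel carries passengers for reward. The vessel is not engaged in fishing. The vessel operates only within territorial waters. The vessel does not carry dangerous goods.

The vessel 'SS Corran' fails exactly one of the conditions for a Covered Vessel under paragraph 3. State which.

paragraph 9 — Qualifying Voyage: [the vessel is classed with a recognised organisation? yes] AND [the vessel has a valid load-line certificate? yes] → satisfied.
paragraph 8 — Class-R Operation: [not a Qualifying Voyage (paragraph 9)? no] AND [the vessel is not a pleasure craft? yes] → not satisfied.
paragraph 5 — Tier III Operation: [the vessel is propelled by mechanical means? no] AND [the vessel operates beyond territorial waters? no] AND [the vessel is a pleasure craft? no] → not satisfied.
paragraph 11 — Authorised Boat: [not a Class-R Operation (paragraph 8)? yes] AND [Tier III Operation (paragraph 5)? no] → not satisfied.
paragraph 12 — Assessable Craft: [the vessel is a pleasure craft? no] AND [the vessel carries passengers for reward? yes] AND [the vessel is propelled by mechanical means? no] → not satisfied.
paragraph 2 — Restricted Craft: [the master does not hold a certificate of competency? yes] AND [the vessel is a pleasure craft? no] → not satisfied.
paragraph 6 — Class-G Vessel: [the vessel has a valid load-line certificate? yes] OR [the vessel does not carry passengers for reward? no] OR [the vessel operates beyond territorial waters? no] → satisfied.
paragraph 10 — Permitted Boat: Assessable Craft (paragraph 12)? no; Restricted Craft (paragraph 2)? no; Class-G Vessel (paragraph 6)? yes — 1 of 3 hold (need ≥2) → not satisfied.
paragraph 1 — Supervised Vessel: [the vessel is registered under the domestic flag? yes] OR [the vessel is engaged in fishing? no] → satisfied.
paragraph 4 — Relevant Carrier: [the vessel carries passengers for reward? yes] AND [Supervised Vessel (paragraph 1)? yes] → satisfied.
paragraph 3 — Covered Vessel: [not an Authorised Boat (paragraph 11)? yes] AND [not a Permitted Boat (paragraph 10)? yes] AND [not a Relevant Carrier (paragraph 4)? no] → not satisfied.

Relevant Carrier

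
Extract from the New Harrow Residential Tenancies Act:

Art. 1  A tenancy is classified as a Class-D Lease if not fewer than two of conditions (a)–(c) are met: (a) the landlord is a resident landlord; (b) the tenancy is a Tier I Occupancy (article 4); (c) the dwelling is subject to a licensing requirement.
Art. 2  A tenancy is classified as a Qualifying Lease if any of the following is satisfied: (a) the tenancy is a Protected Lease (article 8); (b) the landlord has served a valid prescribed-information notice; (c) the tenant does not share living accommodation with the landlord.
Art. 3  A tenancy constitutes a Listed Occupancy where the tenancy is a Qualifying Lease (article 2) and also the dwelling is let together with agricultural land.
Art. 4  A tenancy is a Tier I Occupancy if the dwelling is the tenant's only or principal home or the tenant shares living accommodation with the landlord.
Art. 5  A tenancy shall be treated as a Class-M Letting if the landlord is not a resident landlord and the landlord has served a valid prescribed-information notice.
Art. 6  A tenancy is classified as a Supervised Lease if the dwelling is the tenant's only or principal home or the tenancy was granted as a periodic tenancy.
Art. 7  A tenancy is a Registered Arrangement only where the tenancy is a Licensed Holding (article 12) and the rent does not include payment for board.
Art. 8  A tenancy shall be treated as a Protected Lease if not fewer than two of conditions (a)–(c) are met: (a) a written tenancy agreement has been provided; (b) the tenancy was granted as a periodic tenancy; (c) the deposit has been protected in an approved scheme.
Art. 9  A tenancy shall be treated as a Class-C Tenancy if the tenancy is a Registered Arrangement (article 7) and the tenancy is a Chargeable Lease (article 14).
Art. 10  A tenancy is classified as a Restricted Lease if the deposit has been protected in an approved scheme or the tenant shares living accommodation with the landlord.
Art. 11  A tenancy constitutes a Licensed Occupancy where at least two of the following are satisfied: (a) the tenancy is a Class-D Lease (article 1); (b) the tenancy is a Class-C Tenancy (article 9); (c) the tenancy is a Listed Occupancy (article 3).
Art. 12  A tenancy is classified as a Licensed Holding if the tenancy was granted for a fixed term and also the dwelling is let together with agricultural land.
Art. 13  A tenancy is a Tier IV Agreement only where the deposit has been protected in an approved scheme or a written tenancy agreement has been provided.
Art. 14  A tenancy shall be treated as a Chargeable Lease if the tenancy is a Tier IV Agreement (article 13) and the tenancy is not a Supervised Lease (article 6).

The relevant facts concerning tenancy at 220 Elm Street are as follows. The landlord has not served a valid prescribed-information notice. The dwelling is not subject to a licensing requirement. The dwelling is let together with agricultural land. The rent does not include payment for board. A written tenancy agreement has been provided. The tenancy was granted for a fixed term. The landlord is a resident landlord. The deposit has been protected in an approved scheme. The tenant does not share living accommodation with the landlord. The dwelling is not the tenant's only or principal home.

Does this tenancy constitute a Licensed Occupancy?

Yes

article 4 — Tier I Occupancy: [the dwelling is the tenant's only or principal home? no] OR [the tenant shares living accommodation with the landlord? no] → not satisfied.
article 1 — Class-D Lease: the landlord is a resident landlord? yes; Tier I Occupancy (article 4)? no; the dwelling is subject to a licensing requirement? no — 1 of 3 hold (need ≥2) → not satisfied.
article 12 — Licensed Holding: [the tenancy was granted for a fixed term? yes] AND [the dwelling is let together with agricultural land? yes] → satisfied.
article 7 — Registered Arrangement: [Licensed Holding (article 12)? yes] AND [the rent does not include payment for board? yes] → satisfied.
article 13 — Tier IV Agreement: [the deposit has been protected in an approved scheme? yes] OR [a written tenancy agreement has been provided? yes] → satisfied.
article 6 — Supervised Lease: [the dwelling is the tenant's only or principal home? no] OR [the tenancy was granted as a periodic tenancy? no] → not satisfied.
article 14 — Chargeable Lease: [Tier IV Agreement (article 13)? yes] AND [not a Supervised Lease (article 6)? yes] → satisfied.
article 9 — Class-C Tenancy: [Registered Arrangement (article 7)? yes] AND [Chargeable Lease (article 14)? yes] → satisfied.
article 8 — Protected Lease: a written tenancy agreement has been provided? yes; the tenancy was granted as a periodic tenancy? no; the deposit has been protected in an approved scheme? yes — 2 of 3 hold (need ≥2) → satisfied.
article 2 — Qualifying Lease: [Protected Lease (article 8)? yes] OR [the landlord has served a valid prescribed-information notice? no] OR [the tenant does not share living accommodation with the landlord? yes] → satisfied.
article 3 — Listed Occupancy: [Qualifying Lease (article 2)? yes] AND [the dwelling is let together with agricultural land? yes] → satisfied.
article 11 — Licensed Occupancy: Class-D Lease (article 1)? no; Class-C Tenancy (article 9)? yes; Listed Occupancy (article 3)? yes — 2 of 3 hold (need ≥2) → satisfied.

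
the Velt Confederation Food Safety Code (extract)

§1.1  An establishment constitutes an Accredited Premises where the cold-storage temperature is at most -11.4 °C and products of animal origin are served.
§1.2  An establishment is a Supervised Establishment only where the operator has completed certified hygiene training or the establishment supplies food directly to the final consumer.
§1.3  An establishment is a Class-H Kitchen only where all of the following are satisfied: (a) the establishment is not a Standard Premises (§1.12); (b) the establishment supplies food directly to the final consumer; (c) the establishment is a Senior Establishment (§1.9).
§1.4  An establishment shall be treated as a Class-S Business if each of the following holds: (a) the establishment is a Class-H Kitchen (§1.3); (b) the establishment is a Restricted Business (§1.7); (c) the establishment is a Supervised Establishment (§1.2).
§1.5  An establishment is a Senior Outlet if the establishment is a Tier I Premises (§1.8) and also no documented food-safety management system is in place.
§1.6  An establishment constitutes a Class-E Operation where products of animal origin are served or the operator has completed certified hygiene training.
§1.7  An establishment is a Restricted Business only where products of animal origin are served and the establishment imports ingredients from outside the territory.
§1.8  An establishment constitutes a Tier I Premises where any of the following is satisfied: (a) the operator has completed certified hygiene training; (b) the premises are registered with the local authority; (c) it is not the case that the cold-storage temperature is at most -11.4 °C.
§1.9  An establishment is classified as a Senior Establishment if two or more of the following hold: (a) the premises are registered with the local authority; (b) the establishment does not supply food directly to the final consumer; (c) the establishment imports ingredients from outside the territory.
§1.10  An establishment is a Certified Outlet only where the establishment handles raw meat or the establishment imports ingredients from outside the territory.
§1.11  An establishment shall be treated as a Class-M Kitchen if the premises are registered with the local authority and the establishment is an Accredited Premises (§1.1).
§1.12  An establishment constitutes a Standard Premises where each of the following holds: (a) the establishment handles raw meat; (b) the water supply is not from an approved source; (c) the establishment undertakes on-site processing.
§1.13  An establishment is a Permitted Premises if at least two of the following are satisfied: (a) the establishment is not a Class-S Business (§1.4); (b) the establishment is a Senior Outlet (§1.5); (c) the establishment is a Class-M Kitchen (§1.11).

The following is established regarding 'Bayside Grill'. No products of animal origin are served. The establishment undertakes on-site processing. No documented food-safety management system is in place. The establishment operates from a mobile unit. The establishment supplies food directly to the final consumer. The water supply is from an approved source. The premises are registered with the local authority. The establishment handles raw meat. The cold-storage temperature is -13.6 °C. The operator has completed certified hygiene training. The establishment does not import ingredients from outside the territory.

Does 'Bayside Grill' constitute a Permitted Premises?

Yes

§1.12 — Standard Premises: [the establishment handles raw meat? yes] AND [the water supply is not from an approved source? no] AND [the establishment undertakes on-site processing? yes] → not satisfied.
§1.9 — Senior Establishment: the premises are registered with the local authority? yes; the establishment does not supply food directly to the final consumer? no; the establishment imports ingredients from outside the territory? no — 1 of 3 hold (need ≥2) → not satisfied.
§1.3 — Class-H Kitchen: [not a Standard Premises (§1.12)? yes] AND [the establishment supplies food directly to the final consumer? yes] AND [Senior Establishment (§1.9)? no] → not satisfied.
§1.7 — Restricted Business: [products of animal origin are served? no] AND [the establishment imports ingredients from outside the territory? no] → not satisfied.
§1.2 — Supervised Establishment: [the operator has completed certified hygiene training? yes] OR [the establishment supplies food directly to the final consumer? yes] → satisfied.
§1.4 — Class-S Business: [Class-H Kitchen (§1.3)? no] AND [Restricted Business (§1.7)? no] AND [Supervised Establishment (§1.2)? yes] → not satisfied.
§1.8 — Tier I Premises: [the operator has completed certified hygiene training? yes] OR [the premises are registered with the local authority? yes] OR [cold-storage temperature: -13.6 °C ≤ -11.4 °C? yes, so negated condition no] → satisfied.
§1.5 — Senior Outlet: [Tier I Premises (§1.8)? yes] AND [no documented food-safety management system is in place? yes] → satisfied.
§1.1 — Accredited Premises: [cold-storage temperature: -13.6 °C ≤ -11.4 °C? yes] AND [products of animal origin are served? no] → not satisfied.
§1.11 — Class-M Kitchen: [the premises are registered with the local authority? yes] AND [Accredited Premises (§1.1)? no] → not satisfied.
§1.13 — Permitted Premises: not a Class-S Business (§1.4)? yes; Senior Outlet (§1.5)? yes; Class-M Kitchen (§1.11)? no — 2 of 3 hold (need ≥2) → satisfied.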